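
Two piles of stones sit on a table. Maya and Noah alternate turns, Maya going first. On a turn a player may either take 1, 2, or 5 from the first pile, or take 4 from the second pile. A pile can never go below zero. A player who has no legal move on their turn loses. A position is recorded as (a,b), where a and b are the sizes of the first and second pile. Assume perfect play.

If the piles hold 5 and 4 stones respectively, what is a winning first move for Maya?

Move to (4,4).

Positions with no move are L. A position that does have a move is losing for the player to move precisely when every available move leads to a winning position for the opponent. Fill in the labels:
No move ever increases a pile, so every position that can arise here has a ≤ 5 and b ≤ 4; it is enough to label the cells with 0 ≤ a ≤ 5 and 0 ≤ b ≤ 4.
Every move lowers a or b (never raises either), so fill the grid row by row in increasing a, and left to right within a row: each cell's successors are then already labelled.
      b=0  b=1  b=2  b=3  b=4
a=0:    L    L    L    L    W
a=1:    W    W    W    W    L
a=2:    W    W    W    W    W
a=3:    L    L    L    L    W
a=4:    W    W    W    W    L
a=5:    W    W    W    W    W
Cells with no legal move (terminal, hence L): (0,0), (0,1), (0,2), (0,3).
The remaining L cells, each justified by listing all of its moves:
(1,4): moves to (0,4)(W), (1,0)(W); every one is W ⇒ L
(3,0): moves to (2,0)(W), (1,0)(W); every one is W ⇒ L
(3,1): moves to (2,1)(W), (1,1)(W); every one is W ⇒ L
(3,2): moves to (2,2)(W), (1,2)(W); every one is W ⇒ L
(3,3): moves to (2,3)(W), (1,3)(W); every one is W ⇒ L
(4,4): moves to (3,4)(W), (2,4)(W), (4,0)(W); every one is W ⇒ L
Every other cell has at least one move into one of the L cells above, so it is W.
From (5,4), the L positions reachable in one move are: (4,4).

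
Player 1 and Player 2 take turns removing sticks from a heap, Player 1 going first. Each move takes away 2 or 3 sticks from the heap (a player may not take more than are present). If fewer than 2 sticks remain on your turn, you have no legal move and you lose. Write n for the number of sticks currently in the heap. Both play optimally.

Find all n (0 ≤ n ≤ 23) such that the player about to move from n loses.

Label each position W (a win for the player to move) or L (a loss). A position with no legal move is L; any other position is W exactly when some move reaches an L, and L when every move reaches a W.
n=0: no move → L
n=1: no move → L
n=2: reaches L-position 0 → W
n=3: reaches L-position 1 → W
n=4: reaches L-position 1 → W
n=5: only reaches 3(W), 2(W), all W → L
n=6: only reaches 4(W), 3(W), all W → L
n=7: reaches L-position 5 → W
n=8: reaches L-position 6 → W
n=9: reaches L-position 6 → W
n=10: only reaches 8(W), 7(W), all W → L
n=11: only reaches 9(W), 8(W), all W → L
n=12: reaches L-position 10 → W
n=13: reaches L-position 11 → W
n=14: reaches L-position 11 → W
n=15: only reaches 13(W), 12(W), all W → L
n=16: only reaches 14(W), 13(W), all W → L
n=17: reaches L-position 15 → W
n=18: reaches L-position 16 → W
n=19: reaches L-position 16 → W
n=20: only reaches 18(W), 17(W), all W → L
n=21: only reaches 19(W), 18(W), all W → L
n=22: reaches L-position 20 → W
n=23: reaches L-position 21 → W
Reading off the rows marked L gives the requested list; there are 10 such values of n.

0, 1, 5, 6, 10, 11, 15, 16, 20, 21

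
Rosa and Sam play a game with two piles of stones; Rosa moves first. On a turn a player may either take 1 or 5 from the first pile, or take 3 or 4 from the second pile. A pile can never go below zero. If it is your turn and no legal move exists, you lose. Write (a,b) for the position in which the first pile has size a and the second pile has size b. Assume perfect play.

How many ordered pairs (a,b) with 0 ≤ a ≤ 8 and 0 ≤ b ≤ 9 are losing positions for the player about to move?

Positions with no move are L. A position that does have a move is losing for the player to move precisely when every available move leads to a winning position for the opponent. Fill in the labels:
Every move lowers a or b (never raises either), so fill the grid row by row in increasing a, and left to right within a row: each cell's successors are then already labelled.
      b=0  b=1  b=2  b=3  b=4  b=5  b=6  b=7  b=8  b=9
a=0:    L    L    L    W    W    W    W    L    L    L
a=1:    W    W    W    L    L    L    W    W    W    W
a=2:    L    L    L    W    W    W    W    L    L    L
a=3:    W    W    W    L    L    L    W    W    W    W
a=4:    L    L    L    W    W    W    W    L    L    L
a=5:    W    W    W    L    L    L    W    W    W    W
a=6:    L    L    L    W    W    W    W    L    L    L
a=7:    W    W    W    L    L    L    W    W    W    W
a=8:    L    L    L    W    W    W    W    L    L    L
Cells with no legal move (terminal, hence L): (0,0), (0,1), (0,2).
The remaining L cells, each justified by listing all of its moves:
(0,7): →(0,4)(W), (0,3)(W) — all W, so L
(0,8): →(0,5)(W), (0,4)(W) — all W, so L
(0,9): →(0,6)(W), (0,5)(W) — all W, so L
(1,3): →(0,3)(W), (1,0)(W) — all W, so L
(1,4): →(0,4)(W), (1,1)(W), (1,0)(W) — all W, so L
(1,5): →(0,5)(W), (1,2)(W), (1,1)(W) — all W, so L
(2,0): →(1,0)(W) only, which is W, so L
(2,1): →(1,1)(W) only, which is W, so L
(2,2): →(1,2)(W) only, which is W, so L
(2,7): →(1,7)(W), (2,4)(W), (2,3)(W) — all W, so L
(2,8): →(1,8)(W), (2,5)(W), (2,4)(W) — all W, so L
(2,9): →(1,9)(W), (2,6)(W), (2,5)(W) — all W, so L
(3,3): →(2,3)(W), (3,0)(W) — all W, so L
(3,4): →(2,4)(W), (3,1)(W), (3,0)(W) — all W, so L
(3,5): →(2,5)(W), (3,2)(W), (3,1)(W) — all W, so L
(4,0): →(3,0)(W) only, which is W, so L
(4,1): →(3,1)(W) only, which is W, so L
(4,2): →(3,2)(W) only, which is W, so L
(4,7): →(3,7)(W), (4,4)(W), (4,3)(W) — all W, so L
(4,8): →(3,8)(W), (4,5)(W), (4,4)(W) — all W, so L
(4,9): →(3,9)(W), (4,6)(W), (4,5)(W) — all W, so L
(5,3): →(4,3)(W), (0,3)(W), (5,0)(W) — all W, so L
(5,4): →(4,4)(W), (0,4)(W), (5,1)(W), (5,0)(W) — all W, so L
(5,5): →(4,5)(W), (0,5)(W), (5,2)(W), (5,1)(W) — all W, so L
(6,0): →(5,0)(W), (1,0)(W) — all W, so L
(6,1): →(5,1)(W), (1,1)(W) — all W, so L
(6,2): →(5,2)(W), (1,2)(W) — all W, so L
(6,7): →(5,7)(W), (1,7)(W), (6,4)(W), (6,3)(W) — all W, so L
(6,8): →(5,8)(W), (1,8)(W), (6,5)(W), (6,4)(W) — all W, so L
(6,9): →(5,9)(W), (1,9)(W), (6,6)(W), (6,5)(W) — all W, so L
(7,3): →(6,3)(W), (2,3)(W), (7,0)(W) — all W, so L
(7,4): →(6,4)(W), (2,4)(W), (7,1)(W), (7,0)(W) — all W, so L
(7,5): →(6,5)(W), (2,5)(W), (7,2)(W), (7,1)(W) — all W, so L
(8,0): →(7,0)(W), (3,0)(W) — all W, so L
(8,1): →(7,1)(W), (3,1)(W) — all W, so L
(8,2): →(7,2)(W), (3,2)(W) — all W, so L
(8,7): →(7,7)(W), (3,7)(W), (8,4)(W), (8,3)(W) — all W, so L
(8,8): →(7,8)(W), (3,8)(W), (8,5)(W), (8,4)(W) — all W, so L
(8,9): →(7,9)(W), (3,9)(W), (8,6)(W), (8,5)(W) — all W, so L
Every other cell has at least one move into one of the L cells above, so it is W.
L cells per row: a=0: 6, a=1: 3, a=2: 6, a=3: 3, a=4: 6, a=5: 3, a=6: 6, a=7: 3, a=8: 6; total 42.

42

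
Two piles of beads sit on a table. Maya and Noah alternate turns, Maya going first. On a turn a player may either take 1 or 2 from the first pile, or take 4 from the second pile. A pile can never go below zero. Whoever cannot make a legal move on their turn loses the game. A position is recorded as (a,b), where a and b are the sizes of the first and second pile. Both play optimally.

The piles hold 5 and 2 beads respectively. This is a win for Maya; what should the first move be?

Move to (3,2).

Compute win/loss labels from the base case upward. A position with no move is L. Any other position is W if it can reach an L in one move, else L.
No move ever increases a pile, so every position that can arise here has a ≤ 5 and b ≤ 2; it is enough to label the cells with 0 ≤ a ≤ 5 and 0 ≤ b ≤ 2.
Every move lowers a or b (never raises either), so fill the grid row by row in increasing a, and left to right within a row: each cell's successors are then already labelled.
      b=0  b=1  b=2
a=0:    L    L    L
a=1:    W    W    W
a=2:    W    W    W
a=3:    L    L    L
a=4:    W    W    W
a=5:    W    W    W
Cells with no legal move (terminal, hence L): (0,0), (0,1), (0,2).
The remaining L cells, each justified by listing all of its moves:
(3,0): L (options (2,0)(W), (1,0)(W) are all W)
(3,1): L (options (2,1)(W), (1,1)(W) are all W)
(3,2): L (options (2,2)(W), (1,2)(W) are all W)
Every other cell has at least one move into one of the L cells above, so it is W.
From (5,2), the L positions reachable in one move are: (3,2).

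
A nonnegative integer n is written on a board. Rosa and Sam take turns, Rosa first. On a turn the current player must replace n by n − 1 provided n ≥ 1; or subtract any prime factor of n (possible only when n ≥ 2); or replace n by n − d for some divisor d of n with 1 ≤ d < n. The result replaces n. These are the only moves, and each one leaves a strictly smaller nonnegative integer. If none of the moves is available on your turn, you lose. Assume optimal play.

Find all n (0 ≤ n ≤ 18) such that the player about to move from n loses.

0, 4, 9, 14

Work bottom-up. With no move the player to move loses. Otherwise the position is W if at least one move leads to an L position for the opponent, and L if every move leads to a W.
n=0: no move → L
n=1: can move to 0, which is L ⇒ W
n=2: can move to 0, which is L ⇒ W
n=3: can move to 0, which is L ⇒ W
n=4: moves to 2(W), 3(W); every one is W ⇒ L
n=5: can move to 0, which is L ⇒ W
n=6: can move to 4, which is L ⇒ W
n=7: can move to 0, which is L ⇒ W
n=8: can move to 4, which is L ⇒ W
n=9: moves to 6(W), 8(W); every one is W ⇒ L
n=10: can move to 9, which is L ⇒ W
n=11: can move to 0, which is L ⇒ W
n=12: can move to 9, which is L ⇒ W
n=13: can move to 0, which is L ⇒ W
n=14: moves to 7(W), 12(W), 13(W); every one is W ⇒ L
n=15: can move to 14, which is L ⇒ W
n=16: can move to 14, which is L ⇒ W
n=17: can move to 0, which is L ⇒ W
n=18: can move to 9, which is L ⇒ W
Reading off the rows marked L gives the requested list; there are 4 such values of n.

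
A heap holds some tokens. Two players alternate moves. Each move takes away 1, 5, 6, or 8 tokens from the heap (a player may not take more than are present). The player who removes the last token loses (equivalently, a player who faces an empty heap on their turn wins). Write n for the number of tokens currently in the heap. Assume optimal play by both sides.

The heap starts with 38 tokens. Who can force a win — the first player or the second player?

Label each position W (a win for the player to move) or L (a loss). A position with no legal move is W; any other position is W exactly when some move reaches an L, and L when every move reaches a W.
n=0: no move; the opponent has just taken the last token and therefore loses → W
n=1: the only move is to 0(W), a W ⇒ L
n=2: can move to 1, which is L ⇒ W
n=3: the only move is to 2(W), a W ⇒ L
n=4: can move to 3, which is L ⇒ W
n=5: moves to 4(W), 0(W); every one is W ⇒ L
n=6: can move to 5, which is L ⇒ W
n=7: can move to 1, which is L ⇒ W
n=8: can move to 3, which is L ⇒ W
n=9: can move to 3, which is L ⇒ W
n=10: can move to 5, which is L ⇒ W
n=11: can move to 5, which is L ⇒ W
n=12: moves to 11(W), 7(W), 6(W), 4(W); every one is W ⇒ L
n=13: can move to 12, which is L ⇒ W
n=14: moves to 13(W), 9(W), 8(W), 6(W); every one is W ⇒ L
n=15: can move to 14, which is L ⇒ W
n=16: moves to 15(W), 11(W), 10(W), 8(W); every one is W ⇒ L
n=17: can move to 16, which is L ⇒ W
n=18: can move to 12, which is L ⇒ W
n=19: can move to 14, which is L ⇒ W
n=20: can move to 14, which is L ⇒ W
n=21: can move to 16, which is L ⇒ W
n=22: can move to 16, which is L ⇒ W
n=23: moves to 22(W), 18(W), 17(W), 15(W); every one is W ⇒ L
n=24: can move to 23, which is L ⇒ W
n=25: moves to 24(W), 20(W), 19(W), 17(W); every one is W ⇒ L
n=26: can move to 25, which is L ⇒ W
n=27: moves to 26(W), 22(W), 21(W), 19(W); every one is W ⇒ L
n=28: can move to 27, which is L ⇒ W
n=29: can move to 23, which is L ⇒ W
n=30: can move to 25, which is L ⇒ W
n=31: can move to 25, which is L ⇒ W
n=32: can move to 27, which is L ⇒ W
n=33: can move to 27, which is L ⇒ W
n=34: moves to 33(W), 29(W), 28(W), 26(W); every one is W ⇒ L
n=35: can move to 34, which is L ⇒ W
n=36: moves to 35(W), 31(W), 30(W), 28(W); every one is W ⇒ L
n=37: can move to 36, which is L ⇒ W
n=38: moves to 37(W), 33(W), 32(W), 30(W); every one is W ⇒ L
The starting position 38 is L: whatever the player to move does, the opponent receives a W position.

The second player wins.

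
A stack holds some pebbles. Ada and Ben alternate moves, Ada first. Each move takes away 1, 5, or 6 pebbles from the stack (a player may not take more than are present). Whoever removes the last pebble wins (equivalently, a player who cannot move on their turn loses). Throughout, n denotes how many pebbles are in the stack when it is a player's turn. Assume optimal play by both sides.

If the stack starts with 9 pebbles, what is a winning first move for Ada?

Remove 5, leaving 4.

Build the W/L table. Terminal = L. A non-terminal position is W if it has a move to some L; otherwise it is L.
n=0: no move → L
n=1: reaches L-position 0 → W
n=2: only reaches 1(W), which is W → L
n=3: reaches L-position 2 → W
n=4: only reaches 3(W), which is W → L
n=5: reaches L-position 4 → W
n=6: reaches L-position 0 → W
n=7: reaches L-position 2 → W
n=8: reaches L-position 2 → W
n=9: reaches L-position 4 → W
From 9, the L positions reachable in one move are: 4.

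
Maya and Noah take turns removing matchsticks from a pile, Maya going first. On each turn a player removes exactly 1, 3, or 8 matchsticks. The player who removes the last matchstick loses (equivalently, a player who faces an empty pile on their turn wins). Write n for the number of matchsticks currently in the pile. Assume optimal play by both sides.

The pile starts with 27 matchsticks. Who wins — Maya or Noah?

Noah wins.

Classify positions by backward induction: terminal positions (no move available) are W. From any other position, the mover wins iff some move reaches an L.
n=0: no move; the opponent has just taken the last matchstick and therefore loses → W
n=1: L (sole option 0(W) is W)
n=2: W (go to 1, an L position)
n=3: L (options 2(W), 0(W) are all W)
n=4: W (go to 3, an L position)
n=5: L (options 4(W), 2(W) are all W)
n=6: W (go to 5, an L position)
n=7: L (options 6(W), 4(W) are all W)
n=8: W (go to 7, an L position)
n=9: W (go to 1, an L position)
n=10: W (go to 7, an L position)
n=11: W (go to 3, an L position)
n=12: L (options 11(W), 9(W), 4(W) are all W)
n=13: W (go to 12, an L position)
n=14: L (options 13(W), 11(W), 6(W) are all W)
n=15: W (go to 14, an L position)
n=16: L (options 15(W), 13(W), 8(W) are all W)
n=17: W (go to 16, an L position)
n=18: L (options 17(W), 15(W), 10(W) are all W)
n=19: W (go to 18, an L position)
n=20: W (go to 12, an L position)
n=21: W (go to 18, an L position)
n=22: W (go to 14, an L position)
n=23: L (options 22(W), 20(W), 15(W) are all W)
n=24: W (go to 23, an L position)
n=25: L (options 24(W), 22(W), 17(W) are all W)
n=26: W (go to 25, an L position)
n=27: L (options 26(W), 24(W), 19(W) are all W)
The starting position 27 is L: whatever Maya does, the opponent receives a W position.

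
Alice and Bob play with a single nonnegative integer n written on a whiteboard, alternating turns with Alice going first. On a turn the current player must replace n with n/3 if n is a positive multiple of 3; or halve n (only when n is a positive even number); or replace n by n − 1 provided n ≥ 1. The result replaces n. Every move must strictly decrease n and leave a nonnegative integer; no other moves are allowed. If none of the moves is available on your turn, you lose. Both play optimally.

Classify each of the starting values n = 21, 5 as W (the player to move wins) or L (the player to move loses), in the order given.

21: W, 5: L

Build the W/L table. Terminal = L. A non-terminal position is W if it has a move to some L; otherwise it is L.
n=0: no move → L
n=1: reaches L-position 0 → W
n=2: only reaches 1(W), which is W → L
n=3: reaches L-position 2 → W
n=4: reaches L-position 2 → W
n=5: only reaches 4(W), which is W → L
n=6: reaches L-position 2 → W
n=7: only reaches 6(W), which is W → L
n=8: reaches L-position 7 → W
n=9: only reaches 3(W), 8(W), all W → L
n=10: reaches L-position 5 → W
n=11: only reaches 10(W), which is W → L
n=12: reaches L-position 11 → W
n=13: only reaches 12(W), which is W → L
n=14: reaches L-position 7 → W
n=15: reaches L-position 5 → W
n=16: only reaches 8(W), 15(W), all W → L
n=17: reaches L-position 16 → W
n=18: reaches L-position 9 → W
n=19: only reaches 18(W), which is W → L
n=20: reaches L-position 19 → W
n=21: reaches L-position 7 → W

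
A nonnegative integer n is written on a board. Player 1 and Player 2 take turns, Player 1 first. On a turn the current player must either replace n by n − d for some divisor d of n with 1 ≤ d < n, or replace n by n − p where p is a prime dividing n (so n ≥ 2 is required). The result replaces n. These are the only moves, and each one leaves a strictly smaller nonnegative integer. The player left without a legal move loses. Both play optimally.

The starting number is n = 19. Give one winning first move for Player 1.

Compute win/loss labels from the base case upward. A position with no move is L. Any other position is W if it can reach an L in one move, else L.
n=0: no move → L
n=1: no move → L
n=2: →0(L), so W
n=3: →0(L), so W
n=4: →2(W), 3(W) — all W, so L
n=5: →0(L), so W
n=6: →4(L), so W
n=7: →0(L), so W
n=8: →4(L), so W
n=9: →6(W), 8(W) — all W, so L
n=10: →9(L), so W
n=11: →0(L), so W
n=12: →9(L), so W
n=13: →0(L), so W
n=14: →7(W), 12(W), 13(W) — all W, so L
n=15: →14(L), so W
n=16: →14(L), so W
n=17: →0(L), so W
n=18: →9(L), so W
n=19: →0(L), so W
From 19, the L positions reachable in one move are: 0.

Move to 0.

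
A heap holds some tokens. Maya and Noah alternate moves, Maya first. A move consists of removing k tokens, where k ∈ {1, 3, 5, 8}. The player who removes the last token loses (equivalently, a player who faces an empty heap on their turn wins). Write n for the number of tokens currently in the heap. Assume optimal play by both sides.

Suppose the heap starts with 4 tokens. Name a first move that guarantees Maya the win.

Classify positions by backward induction: terminal positions (no move available) are W. From any other position, the mover wins iff some move reaches an L.
n=0: no move; the opponent has just taken the last token and therefore loses → W
n=1: the only move is to 0(W), a W ⇒ L
n=2: can move to 1, which is L ⇒ W
n=3: moves to 2(W), 0(W); every one is W ⇒ L
n=4: can move to 3, which is L ⇒ W
From 4, the L positions reachable in one move are: 3, 1. Any move reaching one of these is winning.

Remove 1, leaving 3.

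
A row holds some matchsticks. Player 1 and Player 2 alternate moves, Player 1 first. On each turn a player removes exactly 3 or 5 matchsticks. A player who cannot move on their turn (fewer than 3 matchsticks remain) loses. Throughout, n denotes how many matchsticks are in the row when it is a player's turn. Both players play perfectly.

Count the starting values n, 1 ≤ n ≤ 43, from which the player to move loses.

Build the W/L table. Terminal = L. A non-terminal position is W if it has a move to some L; otherwise it is L.
n=0: no move → L
n=1: no move → L
n=2: no move → L
n=3: can move to 0, which is L ⇒ W
n=4: can move to 1, which is L ⇒ W
n=5: can move to 2, which is L ⇒ W
n=6: can move to 1, which is L ⇒ W
n=7: can move to 2, which is L ⇒ W
n=8: moves to 5(W), 3(W); every one is W ⇒ L
n=9: moves to 6(W), 4(W); every one is W ⇒ L
n=10: moves to 7(W), 5(W); every one is W ⇒ L
n=11: can move to 8, which is L ⇒ W
n=12: can move to 9, which is L ⇒ W
n=13: can move to 10, which is L ⇒ W
n=14: can move to 9, which is L ⇒ W
n=15: can move to 10, which is L ⇒ W
n=16: moves to 13(W), 11(W); every one is W ⇒ L
n=17: moves to 14(W), 12(W); every one is W ⇒ L
n=18: moves to 15(W), 13(W); every one is W ⇒ L
n=19: can move to 16, which is L ⇒ W
n=20: can move to 17, which is L ⇒ W
n=21: can move to 18, which is L ⇒ W
n=22: can move to 17, which is L ⇒ W
n=23: can move to 18, which is L ⇒ W
n=24: moves to 21(W), 19(W); every one is W ⇒ L
n=25: moves to 22(W), 20(W); every one is W ⇒ L
n=26: moves to 23(W), 21(W); every one is W ⇒ L
n=27: can move to 24, which is L ⇒ W
n=28: can move to 25, which is L ⇒ W
n=29: can move to 26, which is L ⇒ W
n=30: can move to 25, which is L ⇒ W
n=31: can move to 26, which is L ⇒ W
n=32: moves to 29(W), 27(W); every one is W ⇒ L
n=33: moves to 30(W), 28(W); every one is W ⇒ L
n=34: moves to 31(W), 29(W); every one is W ⇒ L
n=35: can move to 32, which is L ⇒ W
n=36: can move to 33, which is L ⇒ W
n=37: can move to 34, which is L ⇒ W
n=38: can move to 33, which is L ⇒ W
n=39: can move to 34, which is L ⇒ W
n=40: moves to 37(W), 35(W); every one is W ⇒ L
n=41: moves to 38(W), 36(W); every one is W ⇒ L
n=42: moves to 39(W), 37(W); every one is W ⇒ L
n=43: can move to 40, which is L ⇒ W
L entries with 1 ≤ n ≤ 43 (n=0 is outside the asked range and is not counted): n = 1, 2, 8, 9, 10, 16, 17, 18, 24, 25, 26, 32, 33, 34, 40, 41, 42; that makes 17.

17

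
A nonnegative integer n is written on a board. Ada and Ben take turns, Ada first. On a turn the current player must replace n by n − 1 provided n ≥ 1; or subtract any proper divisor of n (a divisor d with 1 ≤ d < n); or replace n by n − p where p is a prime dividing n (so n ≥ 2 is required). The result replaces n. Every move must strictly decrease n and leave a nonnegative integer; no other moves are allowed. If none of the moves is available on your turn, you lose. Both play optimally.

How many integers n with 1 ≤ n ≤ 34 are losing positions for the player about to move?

Label each position W (a win for the player to move) or L (a loss). A position with no legal move is L; any other position is W exactly when some move reaches an L, and L when every move reaches a W.
n=0: no move → L
n=1: reaches L-position 0 → W
n=2: reaches L-position 0 → W
n=3: reaches L-position 0 → W
n=4: only reaches 2(W), 3(W), all W → L
n=5: reaches L-position 0 → W
n=6: reaches L-position 4 → W
n=7: reaches L-position 0 → W
n=8: reaches L-position 4 → W
n=9: only reaches 6(W), 8(W), all W → L
n=10: reaches L-position 9 → W
n=11: reaches L-position 0 → W
n=12: reaches L-position 9 → W
n=13: reaches L-position 0 → W
n=14: only reaches 7(W), 12(W), 13(W), all W → L
n=15: reaches L-position 14 → W
n=16: reaches L-position 14 → W
n=17: reaches L-position 0 → W
n=18: reaches L-position 9 → W
n=19: reaches L-position 0 → W
n=20: only reaches 10(W), 15(W), 16(W), 18(W), 19(W), all W → L
n=21: reaches L-position 14 → W
n=22: reaches L-position 20 → W
n=23: reaches L-position 0 → W
n=24: reaches L-position 20 → W
n=25: reaches L-position 20 → W
n=26: only reaches 13(W), 24(W), 25(W), all W → L
n=27: reaches L-position 26 → W
n=28: reaches L-position 14 → W
n=29: reaches L-position 0 → W
n=30: reaches L-position 20 → W
n=31: reaches L-position 0 → W
n=32: only reaches 16(W), 24(W), 28(W), 30(W), 31(W), all W → L
n=33: reaches L-position 32 → W
n=34: reaches L-position 32 → W
L entries with 1 ≤ n ≤ 34 (n=0 is outside the asked range and is not counted): n = 4, 9, 14, 20, 26, 32; that makes 6.

6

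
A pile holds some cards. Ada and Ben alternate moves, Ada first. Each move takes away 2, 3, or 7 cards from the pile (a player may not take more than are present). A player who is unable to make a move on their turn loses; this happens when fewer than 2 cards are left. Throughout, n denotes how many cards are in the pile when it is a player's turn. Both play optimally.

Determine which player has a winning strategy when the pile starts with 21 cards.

Ben wins.

Label each position W (a win for the player to move) or L (a loss). A position with no legal move is L; any other position is W exactly when some move reaches an L, and L when every move reaches a W.
n=0: no move → L
n=1: no move → L
n=2: reaches L-position 0 → W
n=3: reaches L-position 1 → W
n=4: reaches L-position 1 → W
n=5: only reaches 3(W), 2(W), all W → L
n=6: only reaches 4(W), 3(W), all W → L
n=7: reaches L-position 5 → W
n=8: reaches L-position 6 → W
n=9: reaches L-position 6 → W
n=10: only reaches 8(W), 7(W), 3(W), all W → L
n=11: only reaches 9(W), 8(W), 4(W), all W → L
n=12: reaches L-position 10 → W
n=13: reaches L-position 11 → W
n=14: reaches L-position 11 → W
n=15: only reaches 13(W), 12(W), 8(W), all W → L
n=16: only reaches 14(W), 13(W), 9(W), all W → L
n=17: reaches L-position 15 → W
n=18: reaches L-position 16 → W
n=19: reaches L-position 16 → W
n=20: only reaches 18(W), 17(W), 13(W), all W → L
n=21: only reaches 19(W), 18(W), 14(W), all W → L
Every move from 21 reaches a W position, so the mover loses.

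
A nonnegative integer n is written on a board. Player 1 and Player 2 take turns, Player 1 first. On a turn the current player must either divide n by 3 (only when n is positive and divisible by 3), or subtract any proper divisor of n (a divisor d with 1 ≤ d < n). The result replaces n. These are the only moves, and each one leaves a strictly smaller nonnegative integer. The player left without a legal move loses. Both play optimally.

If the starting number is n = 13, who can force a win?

Build the W/L table. Terminal = L. A non-terminal position is W if it has a move to some L; otherwise it is L.
n=0: no move → L
n=1: no move → L
n=2: can move to 1, which is L ⇒ W
n=3: can move to 1, which is L ⇒ W
n=4: moves to 2(W), 3(W); every one is W ⇒ L
n=5: can move to 4, which is L ⇒ W
n=6: can move to 4, which is L ⇒ W
n=7: the only move is to 6(W), a W ⇒ L
n=8: can move to 4, which is L ⇒ W
n=9: moves to 3(W), 6(W), 8(W); every one is W ⇒ L
n=10: can move to 9, which is L ⇒ W
n=11: the only move is to 10(W), a W ⇒ L
n=12: can move to 4, which is L ⇒ W
n=13: the only move is to 12(W), a W ⇒ L
The starting position 13 is L: whatever Player 1 does, the opponent receives a W position.

Player 2 wins.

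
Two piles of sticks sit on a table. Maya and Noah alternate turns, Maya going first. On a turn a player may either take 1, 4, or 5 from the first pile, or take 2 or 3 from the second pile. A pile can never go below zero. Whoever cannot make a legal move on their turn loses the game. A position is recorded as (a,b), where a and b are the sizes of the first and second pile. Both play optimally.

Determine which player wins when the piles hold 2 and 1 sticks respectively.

Work bottom-up. With no move the player to move loses. Otherwise the position is W if at least one move leads to an L position for the opponent, and L if every move leads to a W.
No move ever increases a pile, so every position that can arise here has a ≤ 2 and b ≤ 1; it is enough to label the cells with 0 ≤ a ≤ 2 and 0 ≤ b ≤ 1.
Every move lowers a or b (never raises either), so fill the grid row by row in increasing a, and left to right within a row: each cell's successors are then already labelled.
      b=0  b=1
a=0:    L    L
a=1:    W    W
a=2:    L    L
Cells with no legal move (terminal, hence L): (0,0), (0,1).
The remaining L cells, each justified by listing all of its moves:
(2,0): L (sole option (1,0)(W) is W)
(2,1): L (sole option (1,1)(W) is W)
Every other cell has at least one move into one of the L cells above, so it is W.
Every move from (2,1) reaches a W position, so the mover loses.

Noah wins.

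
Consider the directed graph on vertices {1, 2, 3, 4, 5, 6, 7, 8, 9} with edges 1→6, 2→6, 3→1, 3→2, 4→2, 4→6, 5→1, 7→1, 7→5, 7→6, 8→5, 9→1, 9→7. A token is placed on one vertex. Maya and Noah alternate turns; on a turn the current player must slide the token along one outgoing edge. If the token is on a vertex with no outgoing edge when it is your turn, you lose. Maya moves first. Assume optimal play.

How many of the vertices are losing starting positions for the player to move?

Work bottom-up. With no move the player to move loses. Otherwise the position is W if at least one move leads to an L position for the opponent, and L if every move leads to a W.
Every edge goes from a vertex to one that appears earlier in the order 6, 1, 5, 2, 7, 4, 8, 9, 3, so processing vertices in that order labels each vertex after all of its successors.
6: no outgoing edge → L
1: can move to 6, which is L ⇒ W
5: the only move is to 1(W), a W ⇒ L
2: can move to 6, which is L ⇒ W
7: can move to 5, which is L ⇒ W
4: can move to 6, which is L ⇒ W
8: can move to 5, which is L ⇒ W
9: moves to 7(W), 1(W); every one is W ⇒ L
3: moves to 2(W), 1(W); every one is W ⇒ L
The L vertices are 3, 5, 6, 9; that is 4 in all.

4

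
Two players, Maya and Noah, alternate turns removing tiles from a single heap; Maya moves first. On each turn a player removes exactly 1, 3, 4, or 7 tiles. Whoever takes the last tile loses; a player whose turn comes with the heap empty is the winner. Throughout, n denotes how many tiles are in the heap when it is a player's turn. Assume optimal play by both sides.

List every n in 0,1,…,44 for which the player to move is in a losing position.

Classify positions by backward induction: terminal positions (no move available) are W. From any other position, the mover wins iff some move reaches an L.
n=0: no move; the opponent has just taken the last tile and therefore loses → W
n=1: L (sole option 0(W) is W)
n=2: W (go to 1, an L position)
n=3: L (options 2(W), 0(W) are all W)
n=4: W (go to 3, an L position)
n=5: W (go to 1, an L position)
n=6: W (go to 3, an L position)
n=7: W (go to 3, an L position)
n=8: W (go to 1, an L position)
n=9: L (options 8(W), 6(W), 5(W), 2(W) are all W)
n=10: W (go to 9, an L position)
n=11: L (options 10(W), 8(W), 7(W), 4(W) are all W)
n=12: W (go to 11, an L position)
n=13: W (go to 9, an L position)
n=14: W (go to 11, an L position)
n=15: W (go to 11, an L position)
n=16: W (go to 9, an L position)
n=17: L (options 16(W), 14(W), 13(W), 10(W) are all W)
n=18: W (go to 17, an L position)
n=19: L (options 18(W), 16(W), 15(W), 12(W) are all W)
n=20: W (go to 19, an L position)
n=21: W (go to 17, an L position)
n=22: W (go to 19, an L position)
n=23: W (go to 19, an L position)
n=24: W (go to 17, an L position)
n=25: L (options 24(W), 22(W), 21(W), 18(W) are all W)
n=26: W (go to 25, an L position)
n=27: L (options 26(W), 24(W), 23(W), 20(W) are all W)
n=28: W (go to 27, an L position)
n=29: W (go to 25, an L position)
n=30: W (go to 27, an L position)
n=31: W (go to 27, an L position)
n=32: W (go to 25, an L position)
n=33: L (options 32(W), 30(W), 29(W), 26(W) are all W)
n=34: W (go to 33, an L position)
n=35: L (options 34(W), 32(W), 31(W), 28(W) are all W)
n=36: W (go to 35, an L position)
n=37: W (go to 33, an L position)
n=38: W (go to 35, an L position)
n=39: W (go to 35, an L position)
n=40: W (go to 33, an L position)
n=41: L (options 40(W), 38(W), 37(W), 34(W) are all W)
n=42: W (go to 41, an L position)
n=43: L (options 42(W), 40(W), 39(W), 36(W) are all W)
n=44: W (go to 43, an L position)
The losing starting values of n are exactly the entries labelled L in this table (12 of them).

1, 3, 9, 11, 17, 19, 25, 27, 33, 35, 41, 43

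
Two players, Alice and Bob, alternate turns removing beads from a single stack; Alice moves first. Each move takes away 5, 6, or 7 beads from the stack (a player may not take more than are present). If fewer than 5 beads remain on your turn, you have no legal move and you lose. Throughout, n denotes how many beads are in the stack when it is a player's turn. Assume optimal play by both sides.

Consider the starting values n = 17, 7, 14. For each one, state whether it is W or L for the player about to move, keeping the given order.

17: W, 7: W, 14: L

Work bottom-up. With no move the player to move loses. Otherwise the position is W if at least one move leads to an L position for the opponent, and L if every move leads to a W.
n=0: no move → L
n=1: no move → L
n=2: no move → L
n=3: no move → L
n=4: no move → L
n=5: →0(L), so W
n=6: →1(L), so W
n=7: →2(L), so W
n=8: →3(L), so W
n=9: →4(L), so W
n=10: →4(L), so W
n=11: →4(L), so W
n=12: →7(W), 6(W), 5(W) — all W, so L
n=13: →8(W), 7(W), 6(W) — all W, so L
n=14: →9(W), 8(W), 7(W) — all W, so L
n=15: →10(W), 9(W), 8(W) — all W, so L
n=16: →11(W), 10(W), 9(W) — all W, so L
n=17: →12(L), so W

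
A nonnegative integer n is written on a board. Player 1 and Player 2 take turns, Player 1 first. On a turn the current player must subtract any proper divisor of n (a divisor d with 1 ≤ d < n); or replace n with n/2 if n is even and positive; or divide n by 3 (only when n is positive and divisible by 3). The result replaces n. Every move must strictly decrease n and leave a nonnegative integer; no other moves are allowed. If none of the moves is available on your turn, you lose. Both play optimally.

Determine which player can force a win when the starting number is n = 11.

Use the standard recursion: the mover loses at a terminal position; elsewhere, the mover wins exactly when some move hands the opponent an L position.
n=0: no move → L
n=1: no move → L
n=2: reaches L-position 1 → W
n=3: reaches L-position 1 → W
n=4: only reaches 2(W), 3(W), all W → L
n=5: reaches L-position 4 → W
n=6: reaches L-position 4 → W
n=7: only reaches 6(W), which is W → L
n=8: reaches L-position 4 → W
n=9: only reaches 3(W), 6(W), 8(W), all W → L
n=10: reaches L-position 9 → W
n=11: only reaches 10(W), which is W → L
The starting position 11 is L: whatever Player 1 does, the opponent receives a W position.

Player 2 wins.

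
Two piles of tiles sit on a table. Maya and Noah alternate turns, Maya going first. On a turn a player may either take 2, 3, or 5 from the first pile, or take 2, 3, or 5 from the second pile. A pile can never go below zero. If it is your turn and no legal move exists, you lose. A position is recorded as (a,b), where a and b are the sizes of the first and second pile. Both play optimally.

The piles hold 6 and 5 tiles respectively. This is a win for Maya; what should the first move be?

Build the W/L table. Terminal = L. A non-terminal position is W if it has a move to some L; otherwise it is L.
No move ever increases a pile, so every position that can arise here has a ≤ 6 and b ≤ 5; it is enough to label the cells with 0 ≤ a ≤ 6 and 0 ≤ b ≤ 5.
Every move lowers a or b (never raises either), so fill the grid row by row in increasing a, and left to right within a row: each cell's successors are then already labelled.
      b=0  b=1  b=2  b=3  b=4  b=5
a=0:    L    L    W    W    W    W
a=1:    L    L    W    W    W    W
a=2:    W    W    L    L    W    W
a=3:    W    W    L    L    W    W
a=4:    W    W    W    W    L    L
a=5:    W    W    W    W    L    L
a=6:    W    W    W    W    W    W
Cells with no legal move (terminal, hence L): (0,0), (0,1), (1,0), (1,1).
The remaining L cells, each justified by listing all of its moves:
(2,2): L (options (0,2)(W), (2,0)(W) are all W)
(2,3): L (options (0,3)(W), (2,1)(W), (2,0)(W) are all W)
(3,2): L (options (1,2)(W), (0,2)(W), (3,0)(W) are all W)
(3,3): L (options (1,3)(W), (0,3)(W), (3,1)(W), (3,0)(W) are all W)
(4,4): L (options (2,4)(W), (1,4)(W), (4,2)(W), (4,1)(W) are all W)
(4,5): L (options (2,5)(W), (1,5)(W), (4,3)(W), (4,2)(W), (4,0)(W) are all W)
(5,4): L (options (3,4)(W), (2,4)(W), (0,4)(W), (5,2)(W), (5,1)(W) are all W)
(5,5): L (options (3,5)(W), (2,5)(W), (0,5)(W), (5,3)(W), (5,2)(W), (5,0)(W) are all W)
Every other cell has at least one move into one of the L cells above, so it is W.
From (6,5), the L positions reachable in one move are: (4,5).

Move to (4,5).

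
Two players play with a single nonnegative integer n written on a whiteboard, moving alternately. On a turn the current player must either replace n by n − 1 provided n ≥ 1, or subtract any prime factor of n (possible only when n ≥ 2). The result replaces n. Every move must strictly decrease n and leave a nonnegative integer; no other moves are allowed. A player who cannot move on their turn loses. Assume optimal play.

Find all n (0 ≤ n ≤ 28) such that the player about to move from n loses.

0, 4, 8, 12, 16, 20, 24, 28

Positions with no move are L. A position that does have a move is losing for the player to move precisely when every available move leads to a winning position for the opponent. Fill in the labels:
n=0: no move → L
n=1: can move to 0, which is L ⇒ W
n=2: can move to 0, which is L ⇒ W
n=3: can move to 0, which is L ⇒ W
n=4: moves to 2(W), 3(W); every one is W ⇒ L
n=5: can move to 0, which is L ⇒ W
n=6: can move to 4, which is L ⇒ W
n=7: can move to 0, which is L ⇒ W
n=8: moves to 6(W), 7(W); every one is W ⇒ L
n=9: can move to 8, which is L ⇒ W
n=10: can move to 8, which is L ⇒ W
n=11: can move to 0, which is L ⇒ W
n=12: moves to 9(W), 10(W), 11(W); every one is W ⇒ L
n=13: can move to 0, which is L ⇒ W
n=14: can move to 12, which is L ⇒ W
n=15: can move to 12, which is L ⇒ W
n=16: moves to 14(W), 15(W); every one is W ⇒ L
n=17: can move to 0, which is L ⇒ W
n=18: can move to 16, which is L ⇒ W
n=19: can move to 0, which is L ⇒ W
n=20: moves to 15(W), 18(W), 19(W); every one is W ⇒ L
n=21: can move to 20, which is L ⇒ W
n=22: can move to 20, which is L ⇒ W
n=23: can move to 0, which is L ⇒ W
n=24: moves to 21(W), 22(W), 23(W); every one is W ⇒ L
n=25: can move to 20, which is L ⇒ W
n=26: can move to 24, which is L ⇒ W
n=27: can move to 24, which is L ⇒ W
n=28: moves to 21(W), 26(W), 27(W); every one is W ⇒ L
The losing starting values of n are exactly the entries labelled L in this table (8 of them).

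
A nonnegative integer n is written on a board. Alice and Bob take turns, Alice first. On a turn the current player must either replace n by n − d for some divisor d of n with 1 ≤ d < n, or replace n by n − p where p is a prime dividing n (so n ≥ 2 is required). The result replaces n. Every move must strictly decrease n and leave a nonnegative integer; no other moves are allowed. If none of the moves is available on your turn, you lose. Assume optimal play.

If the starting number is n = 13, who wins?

Alice wins.

Classify positions by backward induction: terminal positions (no move available) are L. From any other position, the mover wins iff some move reaches an L.
n=0: no move → L
n=1: no move → L
n=2: →0(L), so W
n=3: →0(L), so W
n=4: →2(W), 3(W) — all W, so L
n=5: →0(L), so W
n=6: →4(L), so W
n=7: →0(L), so W
n=8: →4(L), so W
n=9: →6(W), 8(W) — all W, so L
n=10: →9(L), so W
n=11: →0(L), so W
n=12: →9(L), so W
n=13: →0(L), so W
The starting position 13 is W: Alice should move to 0, handing over an L position.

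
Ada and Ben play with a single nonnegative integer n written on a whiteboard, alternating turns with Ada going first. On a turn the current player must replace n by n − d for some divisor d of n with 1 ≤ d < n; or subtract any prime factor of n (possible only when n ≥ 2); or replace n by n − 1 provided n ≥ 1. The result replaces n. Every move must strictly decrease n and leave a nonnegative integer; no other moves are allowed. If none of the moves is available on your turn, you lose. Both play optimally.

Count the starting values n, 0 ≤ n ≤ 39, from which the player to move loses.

9

Compute win/loss labels from the base case upward. A position with no move is L. Any other position is W if it can reach an L in one move, else L.
n=0: no move → L
n=1: can move to 0, which is L ⇒ W
n=2: can move to 0, which is L ⇒ W
n=3: can move to 0, which is L ⇒ W
n=4: moves to 2(W), 3(W); every one is W ⇒ L
n=5: can move to 0, which is L ⇒ W
n=6: can move to 4, which is L ⇒ W
n=7: can move to 0, which is L ⇒ W
n=8: can move to 4, which is L ⇒ W
n=9: moves to 6(W), 8(W); every one is W ⇒ L
n=10: can move to 9, which is L ⇒ W
n=11: can move to 0, which is L ⇒ W
n=12: can move to 9, which is L ⇒ W
n=13: can move to 0, which is L ⇒ W
n=14: moves to 7(W), 12(W), 13(W); every one is W ⇒ L
n=15: can move to 14, which is L ⇒ W
n=16: can move to 14, which is L ⇒ W
n=17: can move to 0, which is L ⇒ W
n=18: can move to 9, which is L ⇒ W
n=19: can move to 0, which is L ⇒ W
n=20: moves to 10(W), 15(W), 16(W), 18(W), 19(W); every one is W ⇒ L
n=21: can move to 14, which is L ⇒ W
n=22: can move to 20, which is L ⇒ W
n=23: can move to 0, which is L ⇒ W
n=24: can move to 20, which is L ⇒ W
n=25: can move to 20, which is L ⇒ W
n=26: moves to 13(W), 24(W), 25(W); every one is W ⇒ L
n=27: can move to 26, which is L ⇒ W
n=28: can move to 14, which is L ⇒ W
n=29: can move to 0, which is L ⇒ W
n=30: can move to 20, which is L ⇒ W
n=31: can move to 0, which is L ⇒ W
n=32: moves to 16(W), 24(W), 28(W), 30(W), 31(W); every one is W ⇒ L
n=33: can move to 32, which is L ⇒ W
n=34: can move to 32, which is L ⇒ W
n=35: moves to 28(W), 30(W), 34(W); every one is W ⇒ L
n=36: can move to 32, which is L ⇒ W
n=37: can move to 0, which is L ⇒ W
n=38: moves to 19(W), 36(W), 37(W); every one is W ⇒ L
n=39: can move to 26, which is L ⇒ W
L entries with 0 ≤ n ≤ 39: n = 0, 4, 9, 14, 20, 26, 32, 35, 38; that makes 9.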